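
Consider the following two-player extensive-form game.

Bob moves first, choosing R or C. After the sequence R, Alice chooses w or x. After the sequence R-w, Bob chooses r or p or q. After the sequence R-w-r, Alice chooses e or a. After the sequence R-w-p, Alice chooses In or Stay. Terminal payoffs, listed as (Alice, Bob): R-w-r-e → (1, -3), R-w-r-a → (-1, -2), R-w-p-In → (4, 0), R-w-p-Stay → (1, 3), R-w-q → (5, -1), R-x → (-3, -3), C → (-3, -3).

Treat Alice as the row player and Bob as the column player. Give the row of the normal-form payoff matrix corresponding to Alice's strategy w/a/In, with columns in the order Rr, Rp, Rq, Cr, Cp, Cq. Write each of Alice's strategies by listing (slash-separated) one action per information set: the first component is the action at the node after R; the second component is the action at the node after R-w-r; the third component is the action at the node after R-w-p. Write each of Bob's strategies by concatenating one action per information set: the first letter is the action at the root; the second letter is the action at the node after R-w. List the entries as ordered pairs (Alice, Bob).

(-1,-2) (4,0) (5,-1) (-3,-3) (-3,-3) (-3,-3)

vs Rr: Bob plays R → Alice plays w at [R] → Bob plays r at [R-w] → Alice plays a at [R-w-r] → (-1, -2)
vs Rp: Bob plays R → Alice plays w at [R] → Bob plays p at [R-w] → Alice plays In at [R-w-p] → (4, 0)
vs Rq: Bob plays R → Alice plays w at [R] → Bob plays q at [R-w] → (5, -1)
vs Cr: Bob plays C → (-3, -3)
vs Cp: Bob plays C → (-3, -3)
vs Cq: Bob plays C → (-3, -3)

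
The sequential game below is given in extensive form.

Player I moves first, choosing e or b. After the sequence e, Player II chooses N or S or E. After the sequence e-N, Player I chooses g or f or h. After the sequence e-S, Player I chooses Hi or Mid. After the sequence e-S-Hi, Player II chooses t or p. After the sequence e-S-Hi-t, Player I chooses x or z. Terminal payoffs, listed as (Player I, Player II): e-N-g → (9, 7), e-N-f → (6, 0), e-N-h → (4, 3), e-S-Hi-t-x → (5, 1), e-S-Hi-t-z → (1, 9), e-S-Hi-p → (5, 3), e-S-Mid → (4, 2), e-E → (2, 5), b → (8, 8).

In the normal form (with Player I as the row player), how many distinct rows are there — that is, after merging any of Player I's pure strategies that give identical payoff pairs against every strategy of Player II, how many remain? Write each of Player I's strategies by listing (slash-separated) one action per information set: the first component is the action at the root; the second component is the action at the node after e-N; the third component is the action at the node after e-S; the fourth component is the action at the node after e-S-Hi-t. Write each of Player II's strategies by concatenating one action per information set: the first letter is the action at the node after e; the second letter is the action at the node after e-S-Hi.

10

Player I has 24 pure strategies: e/g/Hi/x, e/g/Hi/z, e/g/Mid/x, e/g/Mid/z, e/f/Hi/x, e/f/Hi/z, e/f/Mid/x, e/f/Mid/z, e/h/Hi/x, e/h/Hi/z, e/h/Mid/x, e/h/Mid/z, b/g/Hi/x, b/g/Hi/z, b/g/Mid/x, b/g/Mid/z, b/f/Hi/x, b/f/Hi/z, b/f/Mid/x, b/f/Mid/z, b/h/Hi/x, b/h/Hi/z, b/h/Mid/x, b/h/Mid/z. Columns: Nt, Np, St, Sp, Et, Ep.
{e/g/Hi/x} → row (9,7) (9,7) (5,1) (5,3) (2,5) (2,5)
{e/g/Hi/z} → row (9,7) (9,7) (1,9) (5,3) (2,5) (2,5)
{e/g/Mid/x, e/g/Mid/z} → row (9,7) (9,7) (4,2) (4,2) (2,5) (2,5)
{e/f/Hi/x} → row (6,0) (6,0) (5,1) (5,3) (2,5) (2,5)
{e/f/Hi/z} → row (6,0) (6,0) (1,9) (5,3) (2,5) (2,5)
{e/f/Mid/x, e/f/Mid/z} → row (6,0) (6,0) (4,2) (4,2) (2,5) (2,5)
{e/h/Hi/x} → row (4,3) (4,3) (5,1) (5,3) (2,5) (2,5)
{e/h/Hi/z} → row (4,3) (4,3) (1,9) (5,3) (2,5) (2,5)
{e/h/Mid/x, e/h/Mid/z} → row (4,3) (4,3) (4,2) (4,2) (2,5) (2,5)
{b/g/Hi/x, b/g/Hi/z, b/g/Mid/x, b/g/Mid/z, b/f/Hi/x, b/f/Hi/z, b/f/Mid/x, b/f/Mid/z, b/h/Hi/x, b/h/Hi/z, b/h/Mid/x, b/h/Mid/z} → row (8,8) (8,8) (8,8) (8,8) (8,8) (8,8)
That's 10 distinct rows out of 24 strategies.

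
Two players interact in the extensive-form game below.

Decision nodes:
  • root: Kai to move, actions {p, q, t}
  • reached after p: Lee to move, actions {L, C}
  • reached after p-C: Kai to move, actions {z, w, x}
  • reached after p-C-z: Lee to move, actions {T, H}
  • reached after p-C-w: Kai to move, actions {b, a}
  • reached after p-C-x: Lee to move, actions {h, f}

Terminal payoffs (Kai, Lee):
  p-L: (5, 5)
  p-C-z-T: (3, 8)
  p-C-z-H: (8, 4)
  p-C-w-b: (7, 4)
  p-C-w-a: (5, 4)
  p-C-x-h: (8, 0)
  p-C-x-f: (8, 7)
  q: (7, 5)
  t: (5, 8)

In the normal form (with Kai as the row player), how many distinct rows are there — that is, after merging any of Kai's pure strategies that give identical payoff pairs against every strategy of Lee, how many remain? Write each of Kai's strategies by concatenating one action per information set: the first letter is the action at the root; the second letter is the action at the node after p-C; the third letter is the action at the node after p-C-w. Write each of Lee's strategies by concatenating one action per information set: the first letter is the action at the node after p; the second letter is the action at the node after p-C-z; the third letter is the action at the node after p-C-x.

6

Kai has 18 pure strategies: pzb, pza, pwb, pwa, pxb, pxa, qzb, qza, qwb, qwa, qxb, qxa, tzb, tza, twb, twa, txb, txa. Columns: LTh, LTf, LHh, LHf, CTh, CTf, CHh, CHf.
{pzb, pza} → row (5,5) (5,5) (5,5) (5,5) (3,8) (3,8) (8,4) (8,4)
{pwb} → row (5,5) (5,5) (5,5) (5,5) (7,4) (7,4) (7,4) (7,4)
{pwa} → row (5,5) (5,5) (5,5) (5,5) (5,4) (5,4) (5,4) (5,4)
{pxb, pxa} → row (5,5) (5,5) (5,5) (5,5) (8,0) (8,7) (8,0) (8,7)
{qzb, qza, qwb, qwa, qxb, qxa} → row (7,5) (7,5) (7,5) (7,5) (7,5) (7,5) (7,5) (7,5)
{tzb, tza, twb, twa, txb, txa} → row (5,8) (5,8) (5,8) (5,8) (5,8) (5,8) (5,8) (5,8)
That's 6 distinct rows out of 18 strategies.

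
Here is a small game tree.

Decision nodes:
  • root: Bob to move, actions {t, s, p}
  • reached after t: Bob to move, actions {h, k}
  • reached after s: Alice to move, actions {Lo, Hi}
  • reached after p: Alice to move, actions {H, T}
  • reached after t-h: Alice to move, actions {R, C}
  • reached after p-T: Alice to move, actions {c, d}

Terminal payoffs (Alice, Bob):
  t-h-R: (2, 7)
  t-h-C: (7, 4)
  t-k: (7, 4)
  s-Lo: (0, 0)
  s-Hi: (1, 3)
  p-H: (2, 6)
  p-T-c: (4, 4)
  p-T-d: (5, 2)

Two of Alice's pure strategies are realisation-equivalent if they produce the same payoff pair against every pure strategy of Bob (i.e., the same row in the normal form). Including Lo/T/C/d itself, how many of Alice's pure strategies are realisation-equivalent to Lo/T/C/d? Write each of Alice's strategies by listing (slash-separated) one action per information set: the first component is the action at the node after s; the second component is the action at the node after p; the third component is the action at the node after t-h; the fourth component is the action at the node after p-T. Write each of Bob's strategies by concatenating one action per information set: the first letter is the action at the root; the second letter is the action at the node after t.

1

Row for Lo/T/C/d (columns th, tk, sh, sk, ph, pk): (7,4) (7,4) (0,0) (0,0) (5,2) (5,2).
Every one of Alice's information sets is on the play path for some reply by Bob when Alice follows Lo/T/C/d.
Changing the action at any of them therefore changes at least one column, so only Lo/T/C/d itself gives this row.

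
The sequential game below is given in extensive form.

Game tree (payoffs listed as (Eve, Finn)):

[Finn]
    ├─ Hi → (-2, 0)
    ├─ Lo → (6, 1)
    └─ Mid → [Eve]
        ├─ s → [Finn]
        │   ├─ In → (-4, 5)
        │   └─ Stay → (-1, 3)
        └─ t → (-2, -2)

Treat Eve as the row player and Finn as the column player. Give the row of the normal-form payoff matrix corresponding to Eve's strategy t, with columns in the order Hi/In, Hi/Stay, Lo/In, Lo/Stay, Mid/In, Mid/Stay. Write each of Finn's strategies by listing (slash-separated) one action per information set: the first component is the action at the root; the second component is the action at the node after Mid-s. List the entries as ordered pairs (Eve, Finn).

(-2,0) (-2,0) (6,1) (6,1) (-2,-2) (-2,-2)

vs Hi/In: Finn plays Hi → (-2, 0)
vs Hi/Stay: Finn plays Hi → (-2, 0)
vs Lo/In: Finn plays Lo → (6, 1)
vs Lo/Stay: Finn plays Lo → (6, 1)
vs Mid/In: Finn plays Mid → Eve plays t at [Mid] → (-2, -2)
vs Mid/Stay: Finn plays Mid → Eve plays t at [Mid] → (-2, -2)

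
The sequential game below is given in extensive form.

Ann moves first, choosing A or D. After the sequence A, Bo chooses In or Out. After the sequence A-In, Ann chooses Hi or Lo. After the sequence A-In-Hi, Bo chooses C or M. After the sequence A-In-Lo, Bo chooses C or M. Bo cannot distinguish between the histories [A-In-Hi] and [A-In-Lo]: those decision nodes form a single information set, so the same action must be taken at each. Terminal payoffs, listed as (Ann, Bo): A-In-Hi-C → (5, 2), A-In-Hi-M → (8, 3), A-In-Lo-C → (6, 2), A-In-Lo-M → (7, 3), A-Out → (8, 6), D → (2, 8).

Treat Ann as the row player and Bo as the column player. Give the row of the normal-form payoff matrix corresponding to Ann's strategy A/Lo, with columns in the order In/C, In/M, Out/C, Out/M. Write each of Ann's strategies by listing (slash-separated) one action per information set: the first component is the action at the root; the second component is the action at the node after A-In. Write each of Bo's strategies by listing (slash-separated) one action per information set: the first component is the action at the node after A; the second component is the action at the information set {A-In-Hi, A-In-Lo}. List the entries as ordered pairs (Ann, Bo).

(6,2) (7,3) (8,6) (8,6)

vs In/C: Ann plays A → Bo plays In at [A] → Ann plays Lo at [A-In] → Bo plays C at [A-In-Lo] → (6, 2)
vs In/M: Ann plays A → Bo plays In at [A] → Ann plays Lo at [A-In] → Bo plays M at [A-In-Lo] → (7, 3)
vs Out/C: Ann plays A → Bo plays Out at [A] → (8, 6)
vs Out/M: Ann plays A → Bo plays Out at [A] → (8, 6)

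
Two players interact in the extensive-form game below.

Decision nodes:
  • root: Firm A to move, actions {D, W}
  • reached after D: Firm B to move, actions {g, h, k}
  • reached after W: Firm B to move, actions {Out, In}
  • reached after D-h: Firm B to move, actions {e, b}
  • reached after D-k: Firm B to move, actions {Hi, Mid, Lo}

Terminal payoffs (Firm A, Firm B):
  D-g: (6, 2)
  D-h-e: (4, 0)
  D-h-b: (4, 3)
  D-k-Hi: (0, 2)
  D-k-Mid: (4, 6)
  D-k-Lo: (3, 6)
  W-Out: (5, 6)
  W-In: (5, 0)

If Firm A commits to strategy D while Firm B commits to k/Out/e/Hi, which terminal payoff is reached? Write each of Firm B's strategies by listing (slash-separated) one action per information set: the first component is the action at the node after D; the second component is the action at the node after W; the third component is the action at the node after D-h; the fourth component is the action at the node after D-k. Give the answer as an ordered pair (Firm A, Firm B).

(0, 2)

Trace the play path from the root:
  Firm A plays D
  Firm B plays k at [D]
  Firm B plays Hi at [D-k]
→ terminal payoff (0, 2).
(Firm B's choice at the node after W is never reached on this path, so it doesn't affect the outcome.)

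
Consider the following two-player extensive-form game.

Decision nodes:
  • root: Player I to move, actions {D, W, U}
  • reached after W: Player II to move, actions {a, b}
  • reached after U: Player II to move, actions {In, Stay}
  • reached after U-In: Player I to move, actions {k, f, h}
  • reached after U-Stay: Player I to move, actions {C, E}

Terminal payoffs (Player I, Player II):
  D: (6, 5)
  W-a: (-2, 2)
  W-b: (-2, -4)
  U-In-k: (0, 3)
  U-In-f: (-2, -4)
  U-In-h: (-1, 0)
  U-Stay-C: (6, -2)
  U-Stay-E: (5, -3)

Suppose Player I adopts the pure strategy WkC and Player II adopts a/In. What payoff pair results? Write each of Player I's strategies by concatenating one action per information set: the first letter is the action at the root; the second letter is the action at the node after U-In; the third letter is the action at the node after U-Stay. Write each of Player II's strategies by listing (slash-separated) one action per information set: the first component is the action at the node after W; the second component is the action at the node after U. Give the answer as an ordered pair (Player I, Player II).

Trace the play path from the root:
  Player I plays W
  Player II plays a at [W]
→ terminal payoff (-2, 2).
(Player I's choice at the node after U-In is never reached on this path, so it doesn't affect the outcome.)

(-2, 2)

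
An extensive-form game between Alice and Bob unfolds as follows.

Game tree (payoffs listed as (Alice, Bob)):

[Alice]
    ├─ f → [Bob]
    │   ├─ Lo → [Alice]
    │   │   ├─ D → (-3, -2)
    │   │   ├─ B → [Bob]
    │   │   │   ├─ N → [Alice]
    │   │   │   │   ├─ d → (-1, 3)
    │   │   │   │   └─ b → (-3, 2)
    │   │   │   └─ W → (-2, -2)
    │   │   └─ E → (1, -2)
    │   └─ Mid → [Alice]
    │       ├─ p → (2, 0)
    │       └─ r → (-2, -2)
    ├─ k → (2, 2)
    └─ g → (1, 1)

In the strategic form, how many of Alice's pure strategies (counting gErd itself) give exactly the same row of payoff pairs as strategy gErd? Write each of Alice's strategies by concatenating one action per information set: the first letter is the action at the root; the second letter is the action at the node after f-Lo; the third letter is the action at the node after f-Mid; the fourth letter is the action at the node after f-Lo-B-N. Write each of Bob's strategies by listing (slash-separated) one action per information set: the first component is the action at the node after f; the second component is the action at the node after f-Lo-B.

Row for gErd (columns Lo/N, Lo/W, Mid/N, Mid/W): (1,1) (1,1) (1,1) (1,1).
Under gErd, Alice's choice at the node after f-Lo and at the node after f-Mid and at the node after f-Lo-B-N can never be reached regardless of what Bob does, so varying those choices leaves every outcome unchanged.
Holding the reachable choices fixed and varying the unreachable ones freely already gives 3 × 2 × 2 = 12 equivalent strategies.
No other strategy reproduces this row, so those 12 are the full class: gDpd, gDpb, gDrd, gDrb, gBpd, gBpb, gBrd, gBrb, gEpd, gEpb, gErd, gErb.

12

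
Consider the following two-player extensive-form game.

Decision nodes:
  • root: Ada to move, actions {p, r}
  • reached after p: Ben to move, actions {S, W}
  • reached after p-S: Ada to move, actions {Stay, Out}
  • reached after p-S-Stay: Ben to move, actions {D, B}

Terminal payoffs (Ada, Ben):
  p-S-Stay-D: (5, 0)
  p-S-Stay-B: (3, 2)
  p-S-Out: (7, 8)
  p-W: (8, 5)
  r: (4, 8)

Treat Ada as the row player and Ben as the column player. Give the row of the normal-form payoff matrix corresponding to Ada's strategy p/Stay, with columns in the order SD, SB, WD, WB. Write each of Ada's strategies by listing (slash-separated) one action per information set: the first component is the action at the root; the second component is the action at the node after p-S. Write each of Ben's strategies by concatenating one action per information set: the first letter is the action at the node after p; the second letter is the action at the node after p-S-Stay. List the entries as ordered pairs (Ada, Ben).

(5,0) (3,2) (8,5) (8,5)

vs SD: Ada plays p → Ben plays S at [p] → Ada plays Stay at [p-S] → Ben plays D at [p-S-Stay] → (5, 0)
vs SB: Ada plays p → Ben plays S at [p] → Ada plays Stay at [p-S] → Ben plays B at [p-S-Stay] → (3, 2)
vs WD: Ada plays p → Ben plays W at [p] → (8, 5)
vs WB: Ada plays p → Ben plays W at [p] → (8, 5)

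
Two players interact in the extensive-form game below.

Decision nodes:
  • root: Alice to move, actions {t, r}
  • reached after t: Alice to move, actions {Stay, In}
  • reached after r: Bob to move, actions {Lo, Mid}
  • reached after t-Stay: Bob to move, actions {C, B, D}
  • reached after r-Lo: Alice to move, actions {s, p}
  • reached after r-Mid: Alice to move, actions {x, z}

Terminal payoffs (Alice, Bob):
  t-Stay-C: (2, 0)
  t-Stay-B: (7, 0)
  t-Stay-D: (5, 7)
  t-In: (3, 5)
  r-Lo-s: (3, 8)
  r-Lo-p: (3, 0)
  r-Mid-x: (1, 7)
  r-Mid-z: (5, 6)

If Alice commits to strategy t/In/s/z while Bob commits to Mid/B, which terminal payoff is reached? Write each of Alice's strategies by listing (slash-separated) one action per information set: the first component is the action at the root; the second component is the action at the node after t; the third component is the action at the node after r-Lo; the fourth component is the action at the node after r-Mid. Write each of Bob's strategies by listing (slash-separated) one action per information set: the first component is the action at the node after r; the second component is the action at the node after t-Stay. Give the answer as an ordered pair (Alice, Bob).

Trace the play path from the root:
  Alice plays t
  Alice plays In at [t]
→ terminal payoff (3, 5).
(Alice's choice at the node after r-Lo is never reached on this path, so it doesn't affect the outcome.)

(3, 5)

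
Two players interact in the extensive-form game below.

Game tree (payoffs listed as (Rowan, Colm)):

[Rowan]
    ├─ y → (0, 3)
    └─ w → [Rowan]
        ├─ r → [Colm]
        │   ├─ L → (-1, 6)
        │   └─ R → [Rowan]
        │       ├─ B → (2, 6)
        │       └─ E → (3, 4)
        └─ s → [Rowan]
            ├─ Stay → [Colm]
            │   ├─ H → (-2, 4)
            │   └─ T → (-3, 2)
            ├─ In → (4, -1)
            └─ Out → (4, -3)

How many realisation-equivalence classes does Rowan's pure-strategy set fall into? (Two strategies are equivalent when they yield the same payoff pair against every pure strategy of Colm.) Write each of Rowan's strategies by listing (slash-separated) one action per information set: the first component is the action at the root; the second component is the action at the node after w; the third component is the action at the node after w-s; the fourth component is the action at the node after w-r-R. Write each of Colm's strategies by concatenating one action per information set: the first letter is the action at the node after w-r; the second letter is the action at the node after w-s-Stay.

6

Rowan has 24 pure strategies: y/r/Stay/B, y/r/Stay/E, y/r/In/B, y/r/In/E, y/r/Out/B, y/r/Out/E, y/s/Stay/B, y/s/Stay/E, y/s/In/B, y/s/In/E, y/s/Out/B, y/s/Out/E, w/r/Stay/B, w/r/Stay/E, w/r/In/B, w/r/In/E, w/r/Out/B, w/r/Out/E, w/s/Stay/B, w/s/Stay/E, w/s/In/B, w/s/In/E, w/s/Out/B, w/s/Out/E. Columns: LH, LT, RH, RT.
{y/r/Stay/B, y/r/Stay/E, y/r/In/B, y/r/In/E, y/r/Out/B, y/r/Out/E, y/s/Stay/B, y/s/Stay/E, y/s/In/B, y/s/In/E, y/s/Out/B, y/s/Out/E} → row (0,3) (0,3) (0,3) (0,3)
{w/r/Stay/B, w/r/In/B, w/r/Out/B} → row (-1,6) (-1,6) (2,6) (2,6)
{w/r/Stay/E, w/r/In/E, w/r/Out/E} → row (-1,6) (-1,6) (3,4) (3,4)
{w/s/Stay/B, w/s/Stay/E} → row (-2,4) (-3,2) (-2,4) (-3,2)
{w/s/In/B, w/s/In/E} → row (4,-1) (4,-1) (4,-1) (4,-1)
{w/s/Out/B, w/s/Out/E} → row (4,-3) (4,-3) (4,-3) (4,-3)
That's 6 distinct rows out of 24 strategies.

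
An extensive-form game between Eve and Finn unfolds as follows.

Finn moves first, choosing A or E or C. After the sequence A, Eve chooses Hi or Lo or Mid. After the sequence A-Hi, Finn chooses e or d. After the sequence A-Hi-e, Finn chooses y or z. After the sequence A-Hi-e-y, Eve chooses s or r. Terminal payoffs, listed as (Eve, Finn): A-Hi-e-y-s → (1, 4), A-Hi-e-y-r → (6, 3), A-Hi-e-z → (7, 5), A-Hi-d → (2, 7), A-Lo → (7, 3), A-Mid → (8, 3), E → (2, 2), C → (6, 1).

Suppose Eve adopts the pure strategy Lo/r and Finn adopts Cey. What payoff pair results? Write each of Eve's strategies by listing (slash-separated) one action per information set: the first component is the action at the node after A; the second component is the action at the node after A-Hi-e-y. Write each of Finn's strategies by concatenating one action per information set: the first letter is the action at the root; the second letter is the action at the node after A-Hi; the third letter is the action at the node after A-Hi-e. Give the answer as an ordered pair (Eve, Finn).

(6, 1)

Trace the play path from the root:
  Finn plays C
→ terminal payoff (6, 1).
(Eve's choice at the node after A is never reached on this path, so it doesn't affect the outcome.)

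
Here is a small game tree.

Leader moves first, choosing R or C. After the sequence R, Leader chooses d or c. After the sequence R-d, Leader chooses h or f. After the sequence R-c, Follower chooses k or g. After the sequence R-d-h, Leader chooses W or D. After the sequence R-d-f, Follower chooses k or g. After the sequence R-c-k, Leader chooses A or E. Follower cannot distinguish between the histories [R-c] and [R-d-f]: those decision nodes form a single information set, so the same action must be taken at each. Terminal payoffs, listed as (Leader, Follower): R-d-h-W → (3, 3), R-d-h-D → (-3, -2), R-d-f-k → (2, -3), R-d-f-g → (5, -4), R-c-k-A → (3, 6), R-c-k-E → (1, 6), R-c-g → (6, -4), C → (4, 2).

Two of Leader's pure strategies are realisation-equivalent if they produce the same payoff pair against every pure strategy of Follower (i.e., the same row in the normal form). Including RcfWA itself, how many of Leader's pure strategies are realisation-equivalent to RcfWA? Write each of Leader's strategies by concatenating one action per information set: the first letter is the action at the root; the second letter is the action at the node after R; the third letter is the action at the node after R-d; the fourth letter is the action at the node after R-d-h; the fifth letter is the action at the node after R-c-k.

Row for RcfWA (columns k, g): (3,6) (6,-4).
Under RcfWA, Leader's choice at the node after R-d and at the node after R-d-h can never be reached regardless of what Follower does, so varying those choices leaves every outcome unchanged.
Holding the reachable choices fixed and varying the unreachable ones freely already gives 2 × 2 = 4 equivalent strategies.
No other strategy reproduces this row, so those 4 are the full class: RchWA, RchDA, RcfWA, RcfDA.

4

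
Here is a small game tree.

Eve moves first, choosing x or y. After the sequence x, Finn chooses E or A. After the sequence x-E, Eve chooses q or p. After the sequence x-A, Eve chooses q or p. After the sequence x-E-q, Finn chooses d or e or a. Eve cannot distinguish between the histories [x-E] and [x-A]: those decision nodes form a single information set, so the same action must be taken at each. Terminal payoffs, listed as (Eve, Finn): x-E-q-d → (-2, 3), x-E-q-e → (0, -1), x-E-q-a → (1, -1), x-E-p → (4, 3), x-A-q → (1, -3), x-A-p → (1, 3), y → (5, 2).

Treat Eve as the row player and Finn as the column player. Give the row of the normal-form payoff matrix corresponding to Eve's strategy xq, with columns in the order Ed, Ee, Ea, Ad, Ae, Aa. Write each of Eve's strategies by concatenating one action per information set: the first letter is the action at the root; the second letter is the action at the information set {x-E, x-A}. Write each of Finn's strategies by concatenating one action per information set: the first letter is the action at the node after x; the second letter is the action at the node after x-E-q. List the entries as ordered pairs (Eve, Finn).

vs Ed: Eve plays x → Finn plays E at [x] → Eve plays q at [x-E] → Finn plays d at [x-E-q] → (-2, 3)
vs Ee: Eve plays x → Finn plays E at [x] → Eve plays q at [x-E] → Finn plays e at [x-E-q] → (0, -1)
vs Ea: Eve plays x → Finn plays E at [x] → Eve plays q at [x-E] → Finn plays a at [x-E-q] → (1, -1)
vs Ad: Eve plays x → Finn plays A at [x] → Eve plays q at [x-A] → (1, -3)
vs Ae: Eve plays x → Finn plays A at [x] → Eve plays q at [x-A] → (1, -3)
vs Aa: Eve plays x → Finn plays A at [x] → Eve plays q at [x-A] → (1, -3)

(-2,3) (0,-1) (1,-1) (1,-3) (1,-3) (1,-3)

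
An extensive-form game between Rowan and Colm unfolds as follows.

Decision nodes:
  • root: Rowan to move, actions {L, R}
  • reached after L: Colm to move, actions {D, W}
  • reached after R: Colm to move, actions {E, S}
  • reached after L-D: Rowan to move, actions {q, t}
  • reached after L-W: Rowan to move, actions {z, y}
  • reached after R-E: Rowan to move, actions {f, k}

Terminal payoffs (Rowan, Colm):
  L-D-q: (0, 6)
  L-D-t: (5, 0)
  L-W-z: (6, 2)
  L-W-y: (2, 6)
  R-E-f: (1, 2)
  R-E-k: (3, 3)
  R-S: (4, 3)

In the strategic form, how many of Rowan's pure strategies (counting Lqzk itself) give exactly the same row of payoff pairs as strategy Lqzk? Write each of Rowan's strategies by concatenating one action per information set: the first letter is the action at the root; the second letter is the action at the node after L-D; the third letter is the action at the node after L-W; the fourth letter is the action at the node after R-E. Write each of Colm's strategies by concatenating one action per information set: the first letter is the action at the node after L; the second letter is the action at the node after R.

Row for Lqzk (columns DE, DS, WE, WS): (0,6) (0,6) (6,2) (6,2).
Under Lqzk, Rowan's choice at the node after R-E can never be reached regardless of what Colm does, so varying those choices leaves every outcome unchanged.
Holding the reachable choices fixed and varying the unreachable one freely already gives 2 equivalent strategies.
No other strategy reproduces this row, so those 2 are the full class: Lqzf, Lqzk.

2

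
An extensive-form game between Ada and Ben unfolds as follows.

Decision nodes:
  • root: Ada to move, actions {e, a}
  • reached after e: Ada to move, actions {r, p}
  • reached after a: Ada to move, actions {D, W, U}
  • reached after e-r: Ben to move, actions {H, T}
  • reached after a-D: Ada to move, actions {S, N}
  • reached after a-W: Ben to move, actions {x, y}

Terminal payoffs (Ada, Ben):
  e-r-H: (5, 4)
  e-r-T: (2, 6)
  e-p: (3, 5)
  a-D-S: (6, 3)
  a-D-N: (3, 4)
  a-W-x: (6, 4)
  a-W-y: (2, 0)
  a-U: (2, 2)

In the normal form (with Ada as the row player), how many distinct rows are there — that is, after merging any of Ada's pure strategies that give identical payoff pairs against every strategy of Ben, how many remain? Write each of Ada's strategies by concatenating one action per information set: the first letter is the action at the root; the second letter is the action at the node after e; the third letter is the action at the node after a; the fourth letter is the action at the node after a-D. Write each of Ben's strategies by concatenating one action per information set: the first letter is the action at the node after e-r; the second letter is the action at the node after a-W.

6

Ada has 24 pure strategies: erDS, erDN, erWS, erWN, erUS, erUN, epDS, epDN, epWS, epWN, epUS, epUN, arDS, arDN, arWS, arWN, arUS, arUN, apDS, apDN, apWS, apWN, apUS, apUN. Columns: Hx, Hy, Tx, Ty.
{erDS, erDN, erWS, erWN, erUS, erUN} → row (5,4) (5,4) (2,6) (2,6)
{epDS, epDN, epWS, epWN, epUS, epUN} → row (3,5) (3,5) (3,5) (3,5)
{arDS, apDS} → row (6,3) (6,3) (6,3) (6,3)
{arDN, apDN} → row (3,4) (3,4) (3,4) (3,4)
{arWS, arWN, apWS, apWN} → row (6,4) (2,0) (6,4) (2,0)
{arUS, arUN, apUS, apUN} → row (2,2) (2,2) (2,2) (2,2)
That's 6 distinct rows out of 24 strategies.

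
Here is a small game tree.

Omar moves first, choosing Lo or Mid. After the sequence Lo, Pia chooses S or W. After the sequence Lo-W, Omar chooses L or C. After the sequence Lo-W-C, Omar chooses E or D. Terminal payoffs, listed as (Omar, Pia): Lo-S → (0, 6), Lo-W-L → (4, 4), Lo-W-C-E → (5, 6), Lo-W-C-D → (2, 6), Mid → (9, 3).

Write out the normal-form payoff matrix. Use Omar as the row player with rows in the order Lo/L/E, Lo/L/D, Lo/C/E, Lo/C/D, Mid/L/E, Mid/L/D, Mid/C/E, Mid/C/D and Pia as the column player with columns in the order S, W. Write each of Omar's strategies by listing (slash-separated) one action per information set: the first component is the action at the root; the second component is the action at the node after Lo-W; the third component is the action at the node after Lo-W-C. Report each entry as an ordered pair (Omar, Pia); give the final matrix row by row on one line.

Lo/L/E: (0,6) (4,4) | Lo/L/D: (0,6) (4,4) | Lo/C/E: (0,6) (5,6) | Lo/C/D: (0,6) (2,6) | Mid/L/E: (9,3) (9,3) | Mid/L/D: (9,3) (9,3) | Mid/C/E: (9,3) (9,3) | Mid/C/D: (9,3) (9,3)

               S        W
 Lo/L/E    (0,6)    (4,4)
 Lo/L/D    (0,6)    (4,4)
 Lo/C/E    (0,6)    (5,6)
 Lo/C/D    (0,6)    (2,6)
Mid/L/E    (9,3)    (9,3)
Mid/L/D    (9,3)    (9,3)
Mid/C/E    (9,3)    (9,3)
Mid/C/D    (9,3)    (9,3)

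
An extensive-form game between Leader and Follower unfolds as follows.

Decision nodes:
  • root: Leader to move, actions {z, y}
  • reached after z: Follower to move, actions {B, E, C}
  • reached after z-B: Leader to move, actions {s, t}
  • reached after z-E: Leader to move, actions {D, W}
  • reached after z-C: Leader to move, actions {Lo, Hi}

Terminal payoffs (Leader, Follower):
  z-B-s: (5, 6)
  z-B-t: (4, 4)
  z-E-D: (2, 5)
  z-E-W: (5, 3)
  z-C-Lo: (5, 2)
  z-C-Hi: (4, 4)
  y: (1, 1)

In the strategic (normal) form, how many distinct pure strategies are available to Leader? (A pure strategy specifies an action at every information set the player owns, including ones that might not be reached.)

Leader owns the root with actions {z, y} — two choices.
Leader owns the node after z-B with actions {s, t} — two choices.
Leader owns the node after z-E with actions {D, W} — two choices.
Leader owns the node after z-C with actions {Lo, Hi} — two choices.
A pure strategy fixes one action at each information set independently, so the count is the product 2 × 2 × 2 × 2 = 16.

16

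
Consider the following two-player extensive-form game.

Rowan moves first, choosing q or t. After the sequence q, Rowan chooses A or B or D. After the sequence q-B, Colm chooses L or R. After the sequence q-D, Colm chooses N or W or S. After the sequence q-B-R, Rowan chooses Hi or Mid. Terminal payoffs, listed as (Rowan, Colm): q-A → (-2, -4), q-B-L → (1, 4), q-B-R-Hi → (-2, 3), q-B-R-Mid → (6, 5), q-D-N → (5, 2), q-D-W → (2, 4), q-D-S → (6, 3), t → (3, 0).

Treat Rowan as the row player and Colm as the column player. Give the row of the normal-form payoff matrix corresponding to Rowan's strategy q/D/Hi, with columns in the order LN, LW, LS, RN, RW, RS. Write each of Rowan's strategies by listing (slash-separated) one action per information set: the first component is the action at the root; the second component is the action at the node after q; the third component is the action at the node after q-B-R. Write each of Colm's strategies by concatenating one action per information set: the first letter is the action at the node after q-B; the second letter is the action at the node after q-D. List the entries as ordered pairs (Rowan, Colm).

(5,2) (2,4) (6,3) (5,2) (2,4) (6,3)

vs LN: Rowan plays q → Rowan plays D at [q] → Colm plays N at [q-D] → (5, 2)
vs LW: Rowan plays q → Rowan plays D at [q] → Colm plays W at [q-D] → (2, 4)
vs LS: Rowan plays q → Rowan plays D at [q] → Colm plays S at [q-D] → (6, 3)
vs RN: Rowan plays q → Rowan plays D at [q] → Colm plays N at [q-D] → (5, 2)
vs RW: Rowan plays q → Rowan plays D at [q] → Colm plays W at [q-D] → (2, 4)
vs RS: Rowan plays q → Rowan plays D at [q] → Colm plays S at [q-D] → (6, 3)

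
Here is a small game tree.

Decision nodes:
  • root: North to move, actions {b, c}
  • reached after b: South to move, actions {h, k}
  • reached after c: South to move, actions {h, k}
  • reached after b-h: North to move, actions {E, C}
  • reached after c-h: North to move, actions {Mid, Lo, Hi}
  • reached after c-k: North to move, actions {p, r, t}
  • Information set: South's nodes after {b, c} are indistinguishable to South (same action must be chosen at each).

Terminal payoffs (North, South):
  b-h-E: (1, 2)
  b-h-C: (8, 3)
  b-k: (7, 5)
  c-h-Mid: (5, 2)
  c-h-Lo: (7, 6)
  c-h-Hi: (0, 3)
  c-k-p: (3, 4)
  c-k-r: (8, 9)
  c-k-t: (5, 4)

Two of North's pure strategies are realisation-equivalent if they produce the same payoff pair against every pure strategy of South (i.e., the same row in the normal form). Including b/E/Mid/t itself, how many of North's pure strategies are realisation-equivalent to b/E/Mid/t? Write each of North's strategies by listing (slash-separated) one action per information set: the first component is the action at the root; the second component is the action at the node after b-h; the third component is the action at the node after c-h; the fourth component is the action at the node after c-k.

9

Row for b/E/Mid/t (columns h, k): (1,2) (7,5).
Under b/E/Mid/t, North's choice at the node after c-h and at the node after c-k can never be reached regardless of what South does, so varying those choices leaves every outcome unchanged.
Holding the reachable choices fixed and varying the unreachable ones freely already gives 3 × 3 = 9 equivalent strategies.
No other strategy reproduces this row, so those 9 are the full class: b/E/Mid/p, b/E/Mid/r, b/E/Mid/t, b/E/Lo/p, b/E/Lo/r, b/E/Lo/t, b/E/Hi/p, b/E/Hi/r, b/E/Hi/t.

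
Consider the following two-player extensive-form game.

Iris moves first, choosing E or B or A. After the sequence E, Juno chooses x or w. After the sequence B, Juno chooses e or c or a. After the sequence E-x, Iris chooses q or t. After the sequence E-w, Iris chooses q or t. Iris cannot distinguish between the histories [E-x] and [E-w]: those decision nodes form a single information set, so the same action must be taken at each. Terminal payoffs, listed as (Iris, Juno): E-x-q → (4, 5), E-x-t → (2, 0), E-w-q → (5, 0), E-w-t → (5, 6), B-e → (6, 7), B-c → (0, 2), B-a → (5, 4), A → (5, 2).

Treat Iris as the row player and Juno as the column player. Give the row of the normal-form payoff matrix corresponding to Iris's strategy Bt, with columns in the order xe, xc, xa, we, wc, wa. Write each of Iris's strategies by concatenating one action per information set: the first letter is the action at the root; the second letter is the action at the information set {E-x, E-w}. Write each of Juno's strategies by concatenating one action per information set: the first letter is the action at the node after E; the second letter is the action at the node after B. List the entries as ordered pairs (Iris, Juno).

(6,7) (0,2) (5,4) (6,7) (0,2) (5,4)

vs xe: Iris plays B → Juno plays e at [B] → (6, 7)
vs xc: Iris plays B → Juno plays c at [B] → (0, 2)
vs xa: Iris plays B → Juno plays a at [B] → (5, 4)
vs we: Iris plays B → Juno plays e at [B] → (6, 7)
vs wc: Iris plays B → Juno plays c at [B] → (0, 2)
vs wa: Iris plays B → Juno plays a at [B] → (5, 4)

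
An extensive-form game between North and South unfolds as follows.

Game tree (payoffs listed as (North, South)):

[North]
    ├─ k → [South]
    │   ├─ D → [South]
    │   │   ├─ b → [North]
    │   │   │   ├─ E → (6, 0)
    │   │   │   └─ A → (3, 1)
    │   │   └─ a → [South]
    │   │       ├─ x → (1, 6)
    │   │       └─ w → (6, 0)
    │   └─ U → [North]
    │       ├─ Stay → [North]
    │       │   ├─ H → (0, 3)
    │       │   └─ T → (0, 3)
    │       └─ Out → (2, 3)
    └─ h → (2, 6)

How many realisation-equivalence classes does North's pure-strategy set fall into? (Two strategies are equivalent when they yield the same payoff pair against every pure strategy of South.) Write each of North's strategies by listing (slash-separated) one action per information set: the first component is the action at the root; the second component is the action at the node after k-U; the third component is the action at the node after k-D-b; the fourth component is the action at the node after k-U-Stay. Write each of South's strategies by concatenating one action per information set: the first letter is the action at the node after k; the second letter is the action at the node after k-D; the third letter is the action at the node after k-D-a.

5

North has 16 pure strategies: k/Stay/E/H, k/Stay/E/T, k/Stay/A/H, k/Stay/A/T, k/Out/E/H, k/Out/E/T, k/Out/A/H, k/Out/A/T, h/Stay/E/H, h/Stay/E/T, h/Stay/A/H, h/Stay/A/T, h/Out/E/H, h/Out/E/T, h/Out/A/H, h/Out/A/T. Columns: Dbx, Dbw, Dax, Daw, Ubx, Ubw, Uax, Uaw.
{k/Stay/E/H, k/Stay/E/T} → row (6,0) (6,0) (1,6) (6,0) (0,3) (0,3) (0,3) (0,3)
{k/Stay/A/H, k/Stay/A/T} → row (3,1) (3,1) (1,6) (6,0) (0,3) (0,3) (0,3) (0,3)
{k/Out/E/H, k/Out/E/T} → row (6,0) (6,0) (1,6) (6,0) (2,3) (2,3) (2,3) (2,3)
{k/Out/A/H, k/Out/A/T} → row (3,1) (3,1) (1,6) (6,0) (2,3) (2,3) (2,3) (2,3)
{h/Stay/E/H, h/Stay/E/T, h/Stay/A/H, h/Stay/A/T, h/Out/E/H, h/Out/E/T, h/Out/A/H, h/Out/A/T} → row (2,6) (2,6) (2,6) (2,6) (2,6) (2,6) (2,6) (2,6)
That's 5 distinct rows out of 16 strategies.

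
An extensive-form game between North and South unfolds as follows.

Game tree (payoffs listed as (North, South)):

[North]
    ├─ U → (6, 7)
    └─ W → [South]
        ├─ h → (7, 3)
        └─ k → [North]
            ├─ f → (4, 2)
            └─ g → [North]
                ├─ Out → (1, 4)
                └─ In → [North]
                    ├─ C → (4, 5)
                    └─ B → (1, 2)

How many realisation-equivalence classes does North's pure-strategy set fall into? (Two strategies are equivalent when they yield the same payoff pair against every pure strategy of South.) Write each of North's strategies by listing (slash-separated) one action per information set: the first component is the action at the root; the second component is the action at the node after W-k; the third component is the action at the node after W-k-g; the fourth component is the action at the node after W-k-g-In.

North has 16 pure strategies: U/f/Out/C, U/f/Out/B, U/f/In/C, U/f/In/B, U/g/Out/C, U/g/Out/B, U/g/In/C, U/g/In/B, W/f/Out/C, W/f/Out/B, W/f/In/C, W/f/In/B, W/g/Out/C, W/g/Out/B, W/g/In/C, W/g/In/B. Columns: h, k.
{U/f/Out/C, U/f/Out/B, U/f/In/C, U/f/In/B, U/g/Out/C, U/g/Out/B, U/g/In/C, U/g/In/B} → row (6,7) (6,7)
{W/f/Out/C, W/f/Out/B, W/f/In/C, W/f/In/B} → row (7,3) (4,2)
{W/g/Out/C, W/g/Out/B} → row (7,3) (1,4)
{W/g/In/C} → row (7,3) (4,5)
{W/g/In/B} → row (7,3) (1,2)
That's 5 distinct rows out of 16 strategies.

5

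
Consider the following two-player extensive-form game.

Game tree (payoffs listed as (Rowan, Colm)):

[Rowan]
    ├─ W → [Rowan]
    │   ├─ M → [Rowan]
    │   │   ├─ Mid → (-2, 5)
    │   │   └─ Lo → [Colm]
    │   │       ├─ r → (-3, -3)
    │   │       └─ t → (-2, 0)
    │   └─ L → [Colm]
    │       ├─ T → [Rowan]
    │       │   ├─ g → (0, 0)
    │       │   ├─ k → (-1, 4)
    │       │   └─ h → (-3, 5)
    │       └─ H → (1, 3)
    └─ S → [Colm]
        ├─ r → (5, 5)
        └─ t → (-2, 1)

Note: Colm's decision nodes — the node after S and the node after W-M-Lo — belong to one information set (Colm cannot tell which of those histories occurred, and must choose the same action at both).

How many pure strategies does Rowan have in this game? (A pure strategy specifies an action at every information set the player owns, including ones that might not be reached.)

Rowan owns the root with actions {W, S} — two choices.
Rowan owns the node after W with actions {M, L} — two choices.
Rowan owns the node after W-M with actions {Mid, Lo} — two choices.
Rowan owns the node after W-L-T with actions {g, k, h} — three choices.
A pure strategy fixes one action at each information set independently, so the count is the product 2 × 2 × 2 × 3 = 24.

24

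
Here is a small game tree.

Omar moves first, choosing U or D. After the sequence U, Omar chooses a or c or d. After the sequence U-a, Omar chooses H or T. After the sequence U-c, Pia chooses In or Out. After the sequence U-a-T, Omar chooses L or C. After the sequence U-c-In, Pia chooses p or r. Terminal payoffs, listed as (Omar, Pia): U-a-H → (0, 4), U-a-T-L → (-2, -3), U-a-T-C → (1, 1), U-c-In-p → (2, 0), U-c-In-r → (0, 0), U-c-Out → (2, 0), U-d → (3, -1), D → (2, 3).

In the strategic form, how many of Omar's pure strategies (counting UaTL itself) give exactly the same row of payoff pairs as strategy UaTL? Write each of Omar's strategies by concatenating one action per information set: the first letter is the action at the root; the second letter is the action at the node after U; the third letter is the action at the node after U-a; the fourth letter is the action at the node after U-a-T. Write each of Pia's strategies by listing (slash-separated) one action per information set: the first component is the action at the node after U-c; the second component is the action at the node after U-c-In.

Row for UaTL (columns In/p, In/r, Out/p, Out/r): (-2,-3) (-2,-3) (-2,-3) (-2,-3).
Every one of Omar's information sets is on the play path for some reply by Pia when Omar follows UaTL.
Changing the action at any of them therefore changes at least one column, so only UaTL itself gives this row.

1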